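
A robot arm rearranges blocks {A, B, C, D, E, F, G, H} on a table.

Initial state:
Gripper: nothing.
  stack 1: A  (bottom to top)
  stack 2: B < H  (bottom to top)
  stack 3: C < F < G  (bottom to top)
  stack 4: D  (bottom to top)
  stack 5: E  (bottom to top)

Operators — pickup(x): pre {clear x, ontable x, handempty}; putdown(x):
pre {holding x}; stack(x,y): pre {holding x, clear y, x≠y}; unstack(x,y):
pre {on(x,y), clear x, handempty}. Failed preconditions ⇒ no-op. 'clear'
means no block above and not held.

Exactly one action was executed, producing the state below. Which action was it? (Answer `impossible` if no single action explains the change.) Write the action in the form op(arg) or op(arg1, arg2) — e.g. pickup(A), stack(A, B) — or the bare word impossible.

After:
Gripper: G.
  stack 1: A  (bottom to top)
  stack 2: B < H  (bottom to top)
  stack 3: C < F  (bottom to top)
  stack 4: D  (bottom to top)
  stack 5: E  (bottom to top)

target: towers=[A; B/H; C/F; D; E] holding=G
     unstack(G, F) → towers=[A; B/H; C/F; D; E] holding=G  ← match
         pickup(A) → towers=[B/H; C/F/G; D; E] holding=A
         pickup(E) → towers=[A; B/H; C/F/G; D] holding=E
     unstack(H, B) → towers=[A; B; C/F/G; D; E] holding=H
         pickup(D) → towers=[A; B/H; C/F/G; E] holding=D

unstack(G, F)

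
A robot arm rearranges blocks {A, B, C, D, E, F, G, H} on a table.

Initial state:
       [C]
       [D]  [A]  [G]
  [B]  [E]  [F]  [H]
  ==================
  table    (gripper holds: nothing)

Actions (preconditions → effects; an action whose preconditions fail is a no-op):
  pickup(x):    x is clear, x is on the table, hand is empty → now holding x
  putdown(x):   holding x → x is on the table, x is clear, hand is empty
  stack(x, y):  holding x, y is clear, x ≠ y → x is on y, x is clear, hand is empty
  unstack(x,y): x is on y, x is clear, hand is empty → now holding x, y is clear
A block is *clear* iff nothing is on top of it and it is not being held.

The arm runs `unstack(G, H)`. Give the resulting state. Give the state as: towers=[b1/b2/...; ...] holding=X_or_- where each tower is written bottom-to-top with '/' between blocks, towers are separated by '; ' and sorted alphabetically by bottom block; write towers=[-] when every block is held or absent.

before: towers=[B; E/D/C; F/A; H/G] holding=-
pre[unstack(G, H)]: on(G,H) ok, clear(G) ok, handempty ok
all met → apply unstack(G, H)
after:  towers=[B; E/D/C; F/A; H] holding=G

towers=[B; E/D/C; F/A; H] holding=G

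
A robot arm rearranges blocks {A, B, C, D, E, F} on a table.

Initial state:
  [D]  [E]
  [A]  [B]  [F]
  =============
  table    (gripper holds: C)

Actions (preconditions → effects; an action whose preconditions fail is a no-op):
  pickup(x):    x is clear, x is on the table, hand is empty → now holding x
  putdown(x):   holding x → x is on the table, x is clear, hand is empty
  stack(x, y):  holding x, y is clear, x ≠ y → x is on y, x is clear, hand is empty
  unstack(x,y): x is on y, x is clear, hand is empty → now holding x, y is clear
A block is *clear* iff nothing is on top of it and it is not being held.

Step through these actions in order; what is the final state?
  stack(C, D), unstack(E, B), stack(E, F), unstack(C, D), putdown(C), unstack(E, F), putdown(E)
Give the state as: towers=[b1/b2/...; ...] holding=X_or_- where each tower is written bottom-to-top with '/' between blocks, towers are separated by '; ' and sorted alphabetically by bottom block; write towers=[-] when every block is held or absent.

step 1 (stack(C, D)): towers=[A/D/C; B/E; F] holding=-
step 2 (unstack(E, B)): towers=[A/D/C; B; F] holding=E
step 3 (stack(E, F)): towers=[A/D/C; B; F/E] holding=-
step 4 (unstack(C, D)): towers=[A/D; B; F/E] holding=C
step 5 (putdown(C)): towers=[A/D; B; C; F/E] holding=-
step 6 (unstack(E, F)): towers=[A/D; B; C; F] holding=E
step 7 (putdown(E)): towers=[A/D; B; C; E; F] holding=-

towers=[A/D; B; C; E; F] holding=-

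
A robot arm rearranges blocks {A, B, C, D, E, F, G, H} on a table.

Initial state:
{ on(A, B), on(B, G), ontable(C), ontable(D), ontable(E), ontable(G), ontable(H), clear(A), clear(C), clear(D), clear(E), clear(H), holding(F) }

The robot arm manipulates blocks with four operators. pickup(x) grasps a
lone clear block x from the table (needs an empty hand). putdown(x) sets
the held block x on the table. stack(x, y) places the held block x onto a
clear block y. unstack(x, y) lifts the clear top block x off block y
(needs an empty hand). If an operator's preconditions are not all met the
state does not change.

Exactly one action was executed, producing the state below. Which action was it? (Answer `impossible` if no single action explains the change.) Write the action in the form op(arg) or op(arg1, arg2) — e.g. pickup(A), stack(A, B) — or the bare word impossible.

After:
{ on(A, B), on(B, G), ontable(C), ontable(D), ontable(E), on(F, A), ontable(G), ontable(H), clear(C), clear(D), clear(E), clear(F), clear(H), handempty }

target: towers=[C; D; E; G/B/A/F; H] holding=-
        putdown(F) → towers=[C; D; E; F; G/B/A; H] holding=-
       stack(F, A) → towers=[C; D; E; G/B/A/F; H] holding=-  ← match
       stack(F, E) → towers=[C; D; E/F; G/B/A; H] holding=-
       stack(F, H) → towers=[C; D; E; G/B/A; H/F] holding=-
       stack(F, D) → towers=[C; D/F; E; G/B/A; H] holding=-
       stack(F, C) → towers=[C/F; D; E; G/B/A; H] holding=-

stack(F, A)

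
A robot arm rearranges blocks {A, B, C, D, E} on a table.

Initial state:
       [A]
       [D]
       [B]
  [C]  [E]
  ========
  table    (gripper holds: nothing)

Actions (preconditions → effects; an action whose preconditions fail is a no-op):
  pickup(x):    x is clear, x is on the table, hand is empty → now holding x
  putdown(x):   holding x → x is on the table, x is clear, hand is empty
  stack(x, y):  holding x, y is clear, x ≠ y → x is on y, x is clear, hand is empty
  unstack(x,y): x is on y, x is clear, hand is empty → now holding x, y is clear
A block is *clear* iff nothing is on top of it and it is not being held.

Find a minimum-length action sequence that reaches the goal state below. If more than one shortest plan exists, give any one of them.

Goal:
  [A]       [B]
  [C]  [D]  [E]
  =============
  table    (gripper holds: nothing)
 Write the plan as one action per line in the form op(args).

step 1 (unstack(A, D)): towers=[C; E/B/D] holding=A
step 2 (stack(A, C)): towers=[C/A; E/B/D] holding=-
step 3 (unstack(D, B)): towers=[C/A; E/B] holding=D
step 4 (putdown(D)): towers=[C/A; D; E/B] holding=-
goal check: towers=[C/A; D; E/B] holding=- — reached (length 4, optimal by BFS)

unstack(A, D)
stack(A, C)
unstack(D, B)
putdown(D)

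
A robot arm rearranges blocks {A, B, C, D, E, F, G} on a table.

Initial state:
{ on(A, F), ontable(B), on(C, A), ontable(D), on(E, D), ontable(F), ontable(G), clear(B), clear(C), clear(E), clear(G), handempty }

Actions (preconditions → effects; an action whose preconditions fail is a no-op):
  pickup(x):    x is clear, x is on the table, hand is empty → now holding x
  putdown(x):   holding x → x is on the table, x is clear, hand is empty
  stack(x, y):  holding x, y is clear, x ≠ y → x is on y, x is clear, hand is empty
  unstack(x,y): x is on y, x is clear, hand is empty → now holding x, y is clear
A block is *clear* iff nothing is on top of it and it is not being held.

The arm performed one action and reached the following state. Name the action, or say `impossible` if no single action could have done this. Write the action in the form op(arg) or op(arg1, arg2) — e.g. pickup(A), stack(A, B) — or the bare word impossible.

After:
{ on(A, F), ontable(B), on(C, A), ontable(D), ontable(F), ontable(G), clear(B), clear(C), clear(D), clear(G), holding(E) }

unstack(E, D)

target: towers=[B; D; F/A/C; G] holding=E
         pickup(B) → towers=[D/E; F/A/C; G] holding=B
         pickup(G) → towers=[B; D/E; F/A/C] holding=G
     unstack(E, D) → towers=[B; D; F/A/C; G] holding=E  ← match
     unstack(C, A) → towers=[B; D/E; F/A; G] holding=C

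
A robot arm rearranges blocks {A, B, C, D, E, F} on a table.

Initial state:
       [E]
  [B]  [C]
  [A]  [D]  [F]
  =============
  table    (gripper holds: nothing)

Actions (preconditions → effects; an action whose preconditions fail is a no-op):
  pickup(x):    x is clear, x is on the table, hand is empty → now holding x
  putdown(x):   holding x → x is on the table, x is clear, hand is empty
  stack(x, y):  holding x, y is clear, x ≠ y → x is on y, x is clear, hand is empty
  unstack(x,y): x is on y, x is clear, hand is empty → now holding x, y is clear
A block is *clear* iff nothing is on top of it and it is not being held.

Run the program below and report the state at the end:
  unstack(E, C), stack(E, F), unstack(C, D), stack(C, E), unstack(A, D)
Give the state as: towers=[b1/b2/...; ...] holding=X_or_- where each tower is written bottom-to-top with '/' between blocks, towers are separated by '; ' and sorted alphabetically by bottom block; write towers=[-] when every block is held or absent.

towers=[A/B; D; F/E/C] holding=-

step 1 (unstack(E, C)): towers=[A/B; D/C; F] holding=E
step 2 (stack(E, F)): towers=[A/B; D/C; F/E] holding=-
step 3 (unstack(C, D)): towers=[A/B; D; F/E] holding=C
step 4 (stack(C, E)): towers=[A/B; D; F/E/C] holding=-
step 5 (unstack(A, D)) [no-op]: towers=[A/B; D; F/E/C] holding=-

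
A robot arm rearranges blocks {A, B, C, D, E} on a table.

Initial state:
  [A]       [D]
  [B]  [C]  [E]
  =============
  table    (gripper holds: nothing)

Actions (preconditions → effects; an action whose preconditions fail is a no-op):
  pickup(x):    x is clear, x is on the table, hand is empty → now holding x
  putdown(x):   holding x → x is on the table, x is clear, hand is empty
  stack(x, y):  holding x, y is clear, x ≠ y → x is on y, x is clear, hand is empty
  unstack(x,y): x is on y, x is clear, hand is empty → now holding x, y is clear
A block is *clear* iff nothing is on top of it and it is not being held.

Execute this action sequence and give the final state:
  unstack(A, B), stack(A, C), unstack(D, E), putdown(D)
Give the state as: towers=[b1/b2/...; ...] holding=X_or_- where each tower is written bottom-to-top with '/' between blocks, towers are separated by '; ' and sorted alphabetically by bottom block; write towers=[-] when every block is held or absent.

towers=[B; C/A; D; E] holding=-

step 1 (unstack(A, B)): towers=[B; C; E/D] holding=A
step 2 (stack(A, C)): towers=[B; C/A; E/D] holding=-
step 3 (unstack(D, E)): towers=[B; C/A; E] holding=D
step 4 (putdown(D)): towers=[B; C/A; D; E] holding=-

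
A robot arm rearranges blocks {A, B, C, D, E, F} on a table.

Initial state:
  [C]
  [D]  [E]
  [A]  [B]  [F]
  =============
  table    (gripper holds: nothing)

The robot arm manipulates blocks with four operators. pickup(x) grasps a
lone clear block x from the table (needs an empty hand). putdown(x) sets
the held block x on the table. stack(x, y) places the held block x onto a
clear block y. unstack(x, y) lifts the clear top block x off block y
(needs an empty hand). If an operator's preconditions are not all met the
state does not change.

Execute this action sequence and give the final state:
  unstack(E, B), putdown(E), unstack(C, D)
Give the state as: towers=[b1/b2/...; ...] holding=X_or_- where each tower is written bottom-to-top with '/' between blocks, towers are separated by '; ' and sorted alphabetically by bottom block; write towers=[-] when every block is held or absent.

towers=[A/D; B; E; F] holding=C

step 1 (unstack(E, B)): towers=[A/D/C; B; F] holding=E
step 2 (putdown(E)): towers=[A/D/C; B; E; F] holding=-
step 3 (unstack(C, D)): towers=[A/D; B; E; F] holding=C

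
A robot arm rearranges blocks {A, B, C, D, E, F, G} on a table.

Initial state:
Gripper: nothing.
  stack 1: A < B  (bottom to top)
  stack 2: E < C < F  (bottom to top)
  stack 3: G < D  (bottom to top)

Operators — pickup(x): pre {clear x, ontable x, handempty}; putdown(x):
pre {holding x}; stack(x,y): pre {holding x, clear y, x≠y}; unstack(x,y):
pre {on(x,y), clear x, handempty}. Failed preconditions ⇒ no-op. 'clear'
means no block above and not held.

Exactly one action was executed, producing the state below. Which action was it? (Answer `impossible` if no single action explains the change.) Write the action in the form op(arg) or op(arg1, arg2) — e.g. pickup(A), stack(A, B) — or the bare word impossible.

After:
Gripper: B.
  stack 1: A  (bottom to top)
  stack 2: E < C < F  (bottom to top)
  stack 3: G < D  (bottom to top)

target: towers=[A; E/C/F; G/D] holding=B
     unstack(B, A) → towers=[A; E/C/F; G/D] holding=B  ← match
     unstack(F, C) → towers=[A/B; E/C; G/D] holding=F
     unstack(D, G) → towers=[A/B; E/C/F; G] holding=D

unstack(B, A)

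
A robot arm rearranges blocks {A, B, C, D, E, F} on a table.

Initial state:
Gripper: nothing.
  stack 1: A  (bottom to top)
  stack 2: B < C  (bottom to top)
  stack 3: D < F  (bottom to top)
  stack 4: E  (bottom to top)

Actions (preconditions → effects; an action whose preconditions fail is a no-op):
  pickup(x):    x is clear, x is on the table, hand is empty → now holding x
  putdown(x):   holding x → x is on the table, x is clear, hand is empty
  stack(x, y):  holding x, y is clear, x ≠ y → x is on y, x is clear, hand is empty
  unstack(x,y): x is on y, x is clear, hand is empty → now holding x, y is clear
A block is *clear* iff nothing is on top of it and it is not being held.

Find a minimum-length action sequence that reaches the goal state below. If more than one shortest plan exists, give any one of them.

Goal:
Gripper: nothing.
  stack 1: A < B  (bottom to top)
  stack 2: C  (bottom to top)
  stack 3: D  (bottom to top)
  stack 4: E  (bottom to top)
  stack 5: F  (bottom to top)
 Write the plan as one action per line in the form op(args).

unstack(F, D)
putdown(F)
unstack(C, B)
putdown(C)
pickup(B)
stack(B, A)

step 1 (unstack(F, D)): towers=[A; B/C; D; E] holding=F
step 2 (putdown(F)): towers=[A; B/C; D; E; F] holding=-
step 3 (unstack(C, B)): towers=[A; B; D; E; F] holding=C
step 4 (putdown(C)): towers=[A; B; C; D; E; F] holding=-
step 5 (pickup(B)): towers=[A; C; D; E; F] holding=B
step 6 (stack(B, A)): towers=[A/B; C; D; E; F] holding=-
goal check: towers=[A/B; C; D; E; F] holding=- — reached (length 6, optimal by BFS)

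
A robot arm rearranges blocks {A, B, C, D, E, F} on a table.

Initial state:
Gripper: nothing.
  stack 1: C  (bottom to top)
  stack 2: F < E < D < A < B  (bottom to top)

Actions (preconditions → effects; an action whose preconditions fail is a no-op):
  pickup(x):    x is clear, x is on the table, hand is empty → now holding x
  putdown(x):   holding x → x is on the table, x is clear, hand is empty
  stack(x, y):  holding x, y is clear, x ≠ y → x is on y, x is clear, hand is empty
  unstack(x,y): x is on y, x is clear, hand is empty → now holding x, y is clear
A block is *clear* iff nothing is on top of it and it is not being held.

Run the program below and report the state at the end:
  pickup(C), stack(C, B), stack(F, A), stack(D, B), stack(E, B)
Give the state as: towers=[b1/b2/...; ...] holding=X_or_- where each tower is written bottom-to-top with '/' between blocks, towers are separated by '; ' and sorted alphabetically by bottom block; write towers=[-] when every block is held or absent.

step 1 (pickup(C)): towers=[F/E/D/A/B] holding=C
step 2 (stack(C, B)): towers=[F/E/D/A/B/C] holding=-
step 3 (stack(F, A)) [no-op]: towers=[F/E/D/A/B/C] holding=-
step 4 (stack(D, B)) [no-op]: towers=[F/E/D/A/B/C] holding=-
step 5 (stack(E, B)) [no-op]: towers=[F/E/D/A/B/C] holding=-

towers=[F/E/D/A/B/C] holding=-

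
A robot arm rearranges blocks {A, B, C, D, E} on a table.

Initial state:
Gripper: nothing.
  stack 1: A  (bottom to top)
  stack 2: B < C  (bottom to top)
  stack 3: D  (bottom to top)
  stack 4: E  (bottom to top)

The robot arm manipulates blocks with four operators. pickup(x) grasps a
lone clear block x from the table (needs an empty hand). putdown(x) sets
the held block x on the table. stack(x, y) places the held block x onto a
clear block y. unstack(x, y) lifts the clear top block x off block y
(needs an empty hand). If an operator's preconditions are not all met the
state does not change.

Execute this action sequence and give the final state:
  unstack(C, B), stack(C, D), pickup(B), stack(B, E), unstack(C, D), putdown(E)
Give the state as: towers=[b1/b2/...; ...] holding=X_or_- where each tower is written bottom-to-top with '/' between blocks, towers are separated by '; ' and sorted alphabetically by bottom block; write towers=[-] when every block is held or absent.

towers=[A; D; E/B] holding=C

step 1 (unstack(C, B)): towers=[A; B; D; E] holding=C
step 2 (stack(C, D)): towers=[A; B; D/C; E] holding=-
step 3 (pickup(B)): towers=[A; D/C; E] holding=B
step 4 (stack(B, E)): towers=[A; D/C; E/B] holding=-
step 5 (unstack(C, D)): towers=[A; D; E/B] holding=C
step 6 (putdown(E)) [no-op]: towers=[A; D; E/B] holding=C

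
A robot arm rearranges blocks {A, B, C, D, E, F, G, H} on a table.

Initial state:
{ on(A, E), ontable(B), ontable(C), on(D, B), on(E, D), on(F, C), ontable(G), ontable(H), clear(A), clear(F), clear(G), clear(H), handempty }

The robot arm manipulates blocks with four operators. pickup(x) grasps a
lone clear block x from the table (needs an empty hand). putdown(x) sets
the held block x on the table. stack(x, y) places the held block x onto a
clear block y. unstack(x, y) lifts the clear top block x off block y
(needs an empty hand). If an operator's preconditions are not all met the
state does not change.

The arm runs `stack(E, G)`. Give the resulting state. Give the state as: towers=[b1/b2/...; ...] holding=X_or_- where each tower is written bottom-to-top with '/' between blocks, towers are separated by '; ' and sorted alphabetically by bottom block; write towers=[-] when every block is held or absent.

towers=[B/D/E/A; C/F; G; H] holding=-

before: towers=[B/D/E/A; C/F; G; H] holding=-
pre[stack(E, G)]: holding(E) fail, clear(G) ok, E≠G ok
holding(E) unmet → stack(E, G) is a no-op
after:  towers=[B/D/E/A; C/F; G; H] holding=-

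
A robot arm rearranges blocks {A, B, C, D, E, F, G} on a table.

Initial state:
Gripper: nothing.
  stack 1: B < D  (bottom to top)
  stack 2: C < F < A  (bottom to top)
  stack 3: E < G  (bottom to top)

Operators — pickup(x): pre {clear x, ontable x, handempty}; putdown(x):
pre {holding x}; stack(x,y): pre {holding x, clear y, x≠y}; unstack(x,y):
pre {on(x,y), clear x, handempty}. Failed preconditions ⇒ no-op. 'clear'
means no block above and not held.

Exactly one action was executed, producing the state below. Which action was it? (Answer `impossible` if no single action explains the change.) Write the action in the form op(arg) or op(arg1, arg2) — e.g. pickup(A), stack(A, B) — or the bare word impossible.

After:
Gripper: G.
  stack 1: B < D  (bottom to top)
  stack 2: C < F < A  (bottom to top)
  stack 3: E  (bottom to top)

target: towers=[B/D; C/F/A; E] holding=G
     unstack(G, E) → towers=[B/D; C/F/A; E] holding=G  ← match
     unstack(D, B) → towers=[B; C/F/A; E/G] holding=D
     unstack(A, F) → towers=[B/D; C/F; E/G] holding=A

unstack(G, E)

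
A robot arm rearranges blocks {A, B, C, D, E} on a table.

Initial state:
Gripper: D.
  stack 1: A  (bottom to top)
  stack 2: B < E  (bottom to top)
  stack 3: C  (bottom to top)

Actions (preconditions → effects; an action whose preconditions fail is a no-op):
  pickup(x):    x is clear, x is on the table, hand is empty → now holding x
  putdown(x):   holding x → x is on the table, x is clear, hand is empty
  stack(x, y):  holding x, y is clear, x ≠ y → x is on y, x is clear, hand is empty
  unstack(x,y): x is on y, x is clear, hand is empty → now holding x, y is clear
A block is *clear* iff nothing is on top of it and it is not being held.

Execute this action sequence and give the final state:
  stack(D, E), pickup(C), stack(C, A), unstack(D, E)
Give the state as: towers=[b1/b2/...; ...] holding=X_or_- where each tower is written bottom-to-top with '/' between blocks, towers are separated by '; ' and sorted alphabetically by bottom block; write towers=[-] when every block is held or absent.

towers=[A/C; B/E] holding=D

step 1 (stack(D, E)): towers=[A; B/E/D; C] holding=-
step 2 (pickup(C)): towers=[A; B/E/D] holding=C
step 3 (stack(C, A)): towers=[A/C; B/E/D] holding=-
step 4 (unstack(D, E)): towers=[A/C; B/E] holding=D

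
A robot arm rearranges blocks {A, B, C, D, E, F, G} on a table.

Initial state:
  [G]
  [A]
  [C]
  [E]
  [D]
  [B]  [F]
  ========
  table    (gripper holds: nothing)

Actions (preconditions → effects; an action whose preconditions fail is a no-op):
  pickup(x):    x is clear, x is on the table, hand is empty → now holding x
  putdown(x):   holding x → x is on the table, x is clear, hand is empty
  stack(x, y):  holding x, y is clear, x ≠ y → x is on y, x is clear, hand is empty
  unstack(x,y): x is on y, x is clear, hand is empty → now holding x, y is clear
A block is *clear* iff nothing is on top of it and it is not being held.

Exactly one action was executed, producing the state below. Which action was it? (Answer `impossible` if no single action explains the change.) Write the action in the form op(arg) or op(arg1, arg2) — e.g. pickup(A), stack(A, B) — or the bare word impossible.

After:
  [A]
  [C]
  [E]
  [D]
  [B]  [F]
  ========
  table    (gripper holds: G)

unstack(G, A)

target: towers=[B/D/E/C/A; F] holding=G
         pickup(F) → towers=[B/D/E/C/A/G] holding=F
     unstack(G, A) → towers=[B/D/E/C/A; F] holding=G  ← match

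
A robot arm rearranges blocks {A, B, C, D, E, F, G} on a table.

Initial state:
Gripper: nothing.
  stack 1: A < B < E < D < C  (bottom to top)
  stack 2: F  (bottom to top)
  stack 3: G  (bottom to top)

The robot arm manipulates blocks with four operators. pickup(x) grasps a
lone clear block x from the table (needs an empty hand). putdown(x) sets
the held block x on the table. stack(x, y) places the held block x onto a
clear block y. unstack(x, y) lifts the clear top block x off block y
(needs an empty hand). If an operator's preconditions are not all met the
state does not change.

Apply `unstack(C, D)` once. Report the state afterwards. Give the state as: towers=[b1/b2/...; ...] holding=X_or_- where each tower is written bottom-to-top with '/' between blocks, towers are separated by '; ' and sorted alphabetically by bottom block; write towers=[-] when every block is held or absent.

before: towers=[A/B/E/D/C; F; G] holding=-
pre[unstack(C, D)]: on(C,D) ✓, clear(C) ✓, handempty ✓
all met → apply unstack(C, D)
after:  towers=[A/B/E/D; F; G] holding=C

towers=[A/B/E/D; F; G] holding=C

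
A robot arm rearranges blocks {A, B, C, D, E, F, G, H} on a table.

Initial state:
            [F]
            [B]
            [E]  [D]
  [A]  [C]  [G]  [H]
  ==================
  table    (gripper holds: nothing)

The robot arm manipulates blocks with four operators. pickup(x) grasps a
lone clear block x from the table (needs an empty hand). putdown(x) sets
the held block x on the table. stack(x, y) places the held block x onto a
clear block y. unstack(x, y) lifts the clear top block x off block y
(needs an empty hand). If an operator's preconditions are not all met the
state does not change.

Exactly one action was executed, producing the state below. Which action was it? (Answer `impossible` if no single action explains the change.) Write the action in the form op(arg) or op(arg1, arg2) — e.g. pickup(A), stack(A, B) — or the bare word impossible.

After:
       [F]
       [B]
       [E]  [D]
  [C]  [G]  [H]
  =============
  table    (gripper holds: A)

target: towers=[C; G/E/B/F; H/D] holding=A
         pickup(A) → towers=[C; G/E/B/F; H/D] holding=A  ← match
     unstack(F, B) → towers=[A; C; G/E/B; H/D] holding=F
     unstack(D, H) → towers=[A; C; G/E/B/F; H] holding=D
         pickup(C) → towers=[A; G/E/B/F; H/D] holding=C

pickup(A)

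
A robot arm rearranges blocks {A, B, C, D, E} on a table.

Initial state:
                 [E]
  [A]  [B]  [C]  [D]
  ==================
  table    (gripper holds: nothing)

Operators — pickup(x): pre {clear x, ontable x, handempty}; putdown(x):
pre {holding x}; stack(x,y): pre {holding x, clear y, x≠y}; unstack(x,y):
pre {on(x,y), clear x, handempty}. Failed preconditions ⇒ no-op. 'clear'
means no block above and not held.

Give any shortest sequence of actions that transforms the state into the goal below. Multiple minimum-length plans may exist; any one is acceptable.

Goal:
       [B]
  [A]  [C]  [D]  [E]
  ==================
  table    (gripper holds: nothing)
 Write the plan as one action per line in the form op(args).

step 1 (pickup(B)): towers=[A; C; D/E] holding=B
step 2 (stack(B, C)): towers=[A; C/B; D/E] holding=-
step 3 (unstack(E, D)): towers=[A; C/B; D] holding=E
step 4 (putdown(E)): towers=[A; C/B; D; E] holding=-
goal check: towers=[A; C/B; D; E] holding=- — reached (length 4, optimal by BFS)

pickup(B)
stack(B, C)
unstack(E, D)
putdown(E)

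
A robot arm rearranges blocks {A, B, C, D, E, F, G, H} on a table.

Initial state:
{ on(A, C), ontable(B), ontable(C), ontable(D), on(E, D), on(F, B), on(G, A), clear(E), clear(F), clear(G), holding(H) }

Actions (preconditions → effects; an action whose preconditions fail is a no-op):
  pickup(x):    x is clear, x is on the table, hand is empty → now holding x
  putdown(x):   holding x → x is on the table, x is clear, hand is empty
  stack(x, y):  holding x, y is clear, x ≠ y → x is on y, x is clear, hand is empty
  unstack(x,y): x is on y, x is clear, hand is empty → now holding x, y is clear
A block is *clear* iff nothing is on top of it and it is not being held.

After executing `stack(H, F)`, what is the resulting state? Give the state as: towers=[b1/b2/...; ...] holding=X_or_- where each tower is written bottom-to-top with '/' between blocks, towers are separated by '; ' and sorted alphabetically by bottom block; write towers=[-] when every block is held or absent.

before: towers=[B/F; C/A/G; D/E] holding=H
pre[stack(H, F)]: holding(H) yes, clear(F) yes, H≠F yes
all met → apply stack(H, F)
after:  towers=[B/F/H; C/A/G; D/E] holding=-

towers=[B/F/H; C/A/G; D/E] holding=-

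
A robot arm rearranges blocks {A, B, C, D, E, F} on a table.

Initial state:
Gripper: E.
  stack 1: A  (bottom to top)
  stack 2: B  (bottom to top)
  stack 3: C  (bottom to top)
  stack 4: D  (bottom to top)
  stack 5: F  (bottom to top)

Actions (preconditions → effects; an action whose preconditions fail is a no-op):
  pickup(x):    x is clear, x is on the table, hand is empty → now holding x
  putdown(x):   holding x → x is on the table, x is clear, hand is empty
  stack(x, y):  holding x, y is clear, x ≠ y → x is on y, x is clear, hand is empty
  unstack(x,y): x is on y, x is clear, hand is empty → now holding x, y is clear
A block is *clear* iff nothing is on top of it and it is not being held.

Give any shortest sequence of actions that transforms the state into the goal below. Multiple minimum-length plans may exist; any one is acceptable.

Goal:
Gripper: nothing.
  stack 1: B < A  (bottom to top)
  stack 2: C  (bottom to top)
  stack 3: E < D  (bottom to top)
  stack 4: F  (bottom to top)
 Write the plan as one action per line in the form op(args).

putdown(E)
pickup(D)
stack(D, E)
pickup(A)
stack(A, B)

step 1 (putdown(E)): towers=[A; B; C; D; E; F] holding=-
step 2 (pickup(D)): towers=[A; B; C; E; F] holding=D
step 3 (stack(D, E)): towers=[A; B; C; E/D; F] holding=-
step 4 (pickup(A)): towers=[B; C; E/D; F] holding=A
step 5 (stack(A, B)): towers=[B/A; C; E/D; F] holding=-
goal check: towers=[B/A; C; E/D; F] holding=- — reached (length 5, optimal by BFS)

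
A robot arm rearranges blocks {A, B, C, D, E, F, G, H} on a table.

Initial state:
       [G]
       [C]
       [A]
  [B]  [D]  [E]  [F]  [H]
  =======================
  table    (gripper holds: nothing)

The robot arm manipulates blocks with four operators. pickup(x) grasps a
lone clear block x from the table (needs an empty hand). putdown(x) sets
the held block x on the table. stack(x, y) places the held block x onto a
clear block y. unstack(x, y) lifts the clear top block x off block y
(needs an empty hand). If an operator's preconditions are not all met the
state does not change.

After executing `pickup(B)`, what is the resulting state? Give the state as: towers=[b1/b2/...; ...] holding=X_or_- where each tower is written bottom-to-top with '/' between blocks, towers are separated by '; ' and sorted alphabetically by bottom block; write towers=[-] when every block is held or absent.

towers=[D/A/C/G; E; F; H] holding=B

before: towers=[B; D/A/C/G; E; F; H] holding=-
pre[pickup(B)]: clear(B) yes, ontable(B) yes, handempty yes
all met → apply pickup(B)
after:  towers=[D/A/C/G; E; F; H] holding=B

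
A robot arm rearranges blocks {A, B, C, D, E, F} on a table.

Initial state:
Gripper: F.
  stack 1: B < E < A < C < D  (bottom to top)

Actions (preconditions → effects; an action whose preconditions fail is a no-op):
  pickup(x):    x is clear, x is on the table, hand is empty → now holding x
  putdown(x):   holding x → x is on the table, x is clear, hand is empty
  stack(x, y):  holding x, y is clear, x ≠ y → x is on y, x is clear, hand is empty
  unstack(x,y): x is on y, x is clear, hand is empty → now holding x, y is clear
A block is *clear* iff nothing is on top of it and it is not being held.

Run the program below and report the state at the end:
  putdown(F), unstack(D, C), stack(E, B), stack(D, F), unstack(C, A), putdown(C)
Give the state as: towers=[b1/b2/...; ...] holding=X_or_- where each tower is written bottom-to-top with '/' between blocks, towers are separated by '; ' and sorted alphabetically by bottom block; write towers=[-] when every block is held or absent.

step 1 (putdown(F)): towers=[B/E/A/C/D; F] holding=-
step 2 (unstack(D, C)): towers=[B/E/A/C; F] holding=D
step 3 (stack(E, B)) [no-op]: towers=[B/E/A/C; F] holding=D
step 4 (stack(D, F)): towers=[B/E/A/C; F/D] holding=-
step 5 (unstack(C, A)): towers=[B/E/A; F/D] holding=C
step 6 (putdown(C)): towers=[B/E/A; C; F/D] holding=-

towers=[B/E/A; C; F/D] holding=-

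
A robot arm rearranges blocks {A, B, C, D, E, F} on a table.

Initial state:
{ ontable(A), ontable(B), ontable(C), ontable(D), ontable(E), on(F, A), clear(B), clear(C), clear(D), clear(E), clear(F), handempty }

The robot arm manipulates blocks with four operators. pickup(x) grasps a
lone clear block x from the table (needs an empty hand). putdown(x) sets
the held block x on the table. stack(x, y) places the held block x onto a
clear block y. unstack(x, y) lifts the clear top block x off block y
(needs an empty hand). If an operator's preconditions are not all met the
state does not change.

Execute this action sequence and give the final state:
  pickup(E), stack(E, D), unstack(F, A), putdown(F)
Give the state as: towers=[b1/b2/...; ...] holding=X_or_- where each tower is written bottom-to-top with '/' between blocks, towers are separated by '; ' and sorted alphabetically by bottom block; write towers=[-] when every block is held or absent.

step 1 (pickup(E)): towers=[A/F; B; C; D] holding=E
step 2 (stack(E, D)): towers=[A/F; B; C; D/E] holding=-
step 3 (unstack(F, A)): towers=[A; B; C; D/E] holding=F
step 4 (putdown(F)): towers=[A; B; C; D/E; F] holding=-

towers=[A; B; C; D/E; F] holding=-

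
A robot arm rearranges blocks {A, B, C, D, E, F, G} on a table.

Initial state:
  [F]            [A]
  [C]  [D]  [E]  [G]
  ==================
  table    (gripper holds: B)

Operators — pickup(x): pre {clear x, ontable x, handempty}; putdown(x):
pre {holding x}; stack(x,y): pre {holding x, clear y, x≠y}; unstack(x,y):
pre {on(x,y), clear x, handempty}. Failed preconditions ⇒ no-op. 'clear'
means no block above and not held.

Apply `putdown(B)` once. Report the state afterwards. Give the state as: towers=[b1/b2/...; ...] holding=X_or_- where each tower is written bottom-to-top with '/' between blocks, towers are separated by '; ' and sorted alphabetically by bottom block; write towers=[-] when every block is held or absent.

before: towers=[C/F; D; E; G/A] holding=B
pre[putdown(B)]: holding(B) ✓
all met → apply putdown(B)
after:  towers=[B; C/F; D; E; G/A] holding=-

towers=[B; C/F; D; E; G/A] holding=-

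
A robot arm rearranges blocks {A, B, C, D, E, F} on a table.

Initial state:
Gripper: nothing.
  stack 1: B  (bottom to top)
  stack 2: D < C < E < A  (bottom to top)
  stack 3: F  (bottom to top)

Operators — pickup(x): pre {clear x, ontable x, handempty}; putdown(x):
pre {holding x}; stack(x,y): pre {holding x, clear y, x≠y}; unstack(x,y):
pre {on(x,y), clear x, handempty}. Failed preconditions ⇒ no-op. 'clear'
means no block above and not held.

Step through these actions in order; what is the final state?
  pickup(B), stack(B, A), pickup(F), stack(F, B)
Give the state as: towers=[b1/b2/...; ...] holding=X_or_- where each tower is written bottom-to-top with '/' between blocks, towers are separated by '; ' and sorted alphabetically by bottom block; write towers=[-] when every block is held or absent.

step 1 (pickup(B)): towers=[D/C/E/A; F] holding=B
step 2 (stack(B, A)): towers=[D/C/E/A/B; F] holding=-
step 3 (pickup(F)): towers=[D/C/E/A/B] holding=F
step 4 (stack(F, B)): towers=[D/C/E/A/B/F] holding=-

towers=[D/C/E/A/B/F] holding=-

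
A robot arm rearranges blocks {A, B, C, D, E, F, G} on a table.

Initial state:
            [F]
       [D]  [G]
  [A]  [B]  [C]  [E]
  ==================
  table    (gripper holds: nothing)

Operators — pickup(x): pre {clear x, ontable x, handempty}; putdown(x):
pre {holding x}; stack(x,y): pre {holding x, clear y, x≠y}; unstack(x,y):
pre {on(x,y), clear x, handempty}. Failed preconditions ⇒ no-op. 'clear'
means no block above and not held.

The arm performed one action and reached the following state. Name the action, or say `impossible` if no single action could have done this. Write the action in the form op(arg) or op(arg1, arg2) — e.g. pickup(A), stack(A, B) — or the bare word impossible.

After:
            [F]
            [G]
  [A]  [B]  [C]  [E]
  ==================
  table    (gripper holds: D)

unstack(D, B)

target: towers=[A; B; C/G/F; E] holding=D
     unstack(F, G) → towers=[A; B/D; C/G; E] holding=F
     unstack(D, B) → towers=[A; B; C/G/F; E] holding=D  ← match
         pickup(A) → towers=[B/D; C/G/F; E] holding=A
         pickup(E) → towers=[A; B/D; C/G/F] holding=E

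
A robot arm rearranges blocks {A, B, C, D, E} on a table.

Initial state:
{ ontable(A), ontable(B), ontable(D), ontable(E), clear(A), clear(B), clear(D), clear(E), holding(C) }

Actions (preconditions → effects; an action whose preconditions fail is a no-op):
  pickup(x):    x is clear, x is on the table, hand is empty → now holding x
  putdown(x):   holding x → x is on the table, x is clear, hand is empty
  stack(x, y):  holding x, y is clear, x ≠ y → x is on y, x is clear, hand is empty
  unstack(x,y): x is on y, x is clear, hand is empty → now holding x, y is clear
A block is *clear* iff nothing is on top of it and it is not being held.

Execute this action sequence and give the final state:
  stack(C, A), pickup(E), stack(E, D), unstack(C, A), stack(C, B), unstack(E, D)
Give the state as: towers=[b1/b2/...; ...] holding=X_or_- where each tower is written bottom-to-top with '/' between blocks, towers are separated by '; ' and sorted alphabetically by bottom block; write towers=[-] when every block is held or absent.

step 1 (stack(C, A)): towers=[A/C; B; D; E] holding=-
step 2 (pickup(E)): towers=[A/C; B; D] holding=E
step 3 (stack(E, D)): towers=[A/C; B; D/E] holding=-
step 4 (unstack(C, A)): towers=[A; B; D/E] holding=C
step 5 (stack(C, B)): towers=[A; B/C; D/E] holding=-
step 6 (unstack(E, D)): towers=[A; B/C; D] holding=E

towers=[A; B/C; D] holding=E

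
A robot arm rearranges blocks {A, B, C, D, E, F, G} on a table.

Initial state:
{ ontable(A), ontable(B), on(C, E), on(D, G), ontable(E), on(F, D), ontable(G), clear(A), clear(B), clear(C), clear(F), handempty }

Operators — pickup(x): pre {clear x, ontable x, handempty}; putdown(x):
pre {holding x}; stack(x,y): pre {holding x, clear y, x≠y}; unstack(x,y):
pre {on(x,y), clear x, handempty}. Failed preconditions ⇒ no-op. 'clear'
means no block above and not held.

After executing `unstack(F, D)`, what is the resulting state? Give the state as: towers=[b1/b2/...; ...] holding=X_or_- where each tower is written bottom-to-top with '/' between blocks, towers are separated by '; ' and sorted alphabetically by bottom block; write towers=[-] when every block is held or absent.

towers=[A; B; E/C; G/D] holding=F

before: towers=[A; B; E/C; G/D/F] holding=-
pre[unstack(F, D)]: on(F,D) ✓, clear(F) ✓, handempty ✓
all met → apply unstack(F, D)
after:  towers=[A; B; E/C; G/D] holding=F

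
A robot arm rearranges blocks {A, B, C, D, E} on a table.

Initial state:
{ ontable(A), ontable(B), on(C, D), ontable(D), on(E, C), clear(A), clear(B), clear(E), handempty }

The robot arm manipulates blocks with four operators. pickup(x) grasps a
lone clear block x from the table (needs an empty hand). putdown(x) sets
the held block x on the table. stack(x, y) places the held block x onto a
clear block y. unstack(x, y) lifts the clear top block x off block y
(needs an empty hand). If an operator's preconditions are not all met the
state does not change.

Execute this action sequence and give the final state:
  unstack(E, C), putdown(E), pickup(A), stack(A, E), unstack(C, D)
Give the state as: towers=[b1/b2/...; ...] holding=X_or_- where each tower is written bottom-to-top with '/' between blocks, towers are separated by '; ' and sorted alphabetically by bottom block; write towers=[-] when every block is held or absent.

towers=[B; D; E/A] holding=C

step 1 (unstack(E, C)): towers=[A; B; D/C] holding=E
step 2 (putdown(E)): towers=[A; B; D/C; E] holding=-
step 3 (pickup(A)): towers=[B; D/C; E] holding=A
step 4 (stack(A, E)): towers=[B; D/C; E/A] holding=-
step 5 (unstack(C, D)): towers=[B; D; E/A] holding=C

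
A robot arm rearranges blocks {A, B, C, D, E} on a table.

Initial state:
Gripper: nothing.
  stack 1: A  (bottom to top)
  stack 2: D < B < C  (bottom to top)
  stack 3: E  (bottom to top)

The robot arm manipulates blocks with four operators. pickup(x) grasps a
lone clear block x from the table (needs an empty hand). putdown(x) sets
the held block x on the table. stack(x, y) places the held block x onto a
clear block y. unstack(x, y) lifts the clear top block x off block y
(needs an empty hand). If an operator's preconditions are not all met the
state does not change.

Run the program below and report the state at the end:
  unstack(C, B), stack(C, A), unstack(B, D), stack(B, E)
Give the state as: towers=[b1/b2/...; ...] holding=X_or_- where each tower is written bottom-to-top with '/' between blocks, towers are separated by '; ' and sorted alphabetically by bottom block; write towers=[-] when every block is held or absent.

towers=[A/C; D; E/B] holding=-

step 1 (unstack(C, B)): towers=[A; D/B; E] holding=C
step 2 (stack(C, A)): towers=[A/C; D/B; E] holding=-
step 3 (unstack(B, D)): towers=[A/C; D; E] holding=B
step 4 (stack(B, E)): towers=[A/C; D; E/B] holding=-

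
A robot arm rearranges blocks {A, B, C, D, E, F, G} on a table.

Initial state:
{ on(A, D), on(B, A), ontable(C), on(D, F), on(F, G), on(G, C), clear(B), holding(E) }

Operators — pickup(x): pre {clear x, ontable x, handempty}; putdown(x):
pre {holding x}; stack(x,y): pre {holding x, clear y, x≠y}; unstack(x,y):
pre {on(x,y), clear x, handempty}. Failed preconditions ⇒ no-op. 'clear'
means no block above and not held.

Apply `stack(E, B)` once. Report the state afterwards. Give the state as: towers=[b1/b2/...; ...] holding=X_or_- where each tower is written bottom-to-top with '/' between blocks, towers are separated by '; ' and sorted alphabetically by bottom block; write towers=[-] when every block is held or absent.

towers=[C/G/F/D/A/B/E] holding=-

before: towers=[C/G/F/D/A/B] holding=E
pre[stack(E, B)]: holding(E) yes, clear(B) yes, E≠B yes
all met → apply stack(E, B)
after:  towers=[C/G/F/D/A/B/E] holding=-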